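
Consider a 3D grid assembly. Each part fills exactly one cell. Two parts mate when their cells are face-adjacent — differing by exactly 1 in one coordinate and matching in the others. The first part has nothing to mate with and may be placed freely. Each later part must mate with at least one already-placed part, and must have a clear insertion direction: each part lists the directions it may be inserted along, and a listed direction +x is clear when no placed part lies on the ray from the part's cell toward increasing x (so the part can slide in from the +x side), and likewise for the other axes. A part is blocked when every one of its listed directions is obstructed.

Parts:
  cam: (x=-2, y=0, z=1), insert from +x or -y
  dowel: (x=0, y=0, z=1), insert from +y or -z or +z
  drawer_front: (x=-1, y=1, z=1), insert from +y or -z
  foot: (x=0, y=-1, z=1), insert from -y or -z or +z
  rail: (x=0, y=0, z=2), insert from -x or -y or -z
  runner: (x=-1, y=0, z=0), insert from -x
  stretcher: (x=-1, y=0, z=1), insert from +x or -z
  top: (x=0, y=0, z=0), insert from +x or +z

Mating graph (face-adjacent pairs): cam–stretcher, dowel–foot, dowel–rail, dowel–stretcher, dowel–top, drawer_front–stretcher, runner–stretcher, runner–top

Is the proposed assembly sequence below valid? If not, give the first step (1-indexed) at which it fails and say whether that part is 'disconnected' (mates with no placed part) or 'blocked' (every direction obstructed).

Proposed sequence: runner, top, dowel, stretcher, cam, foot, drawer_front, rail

Invalid at step 4 (blocked)

1. runner@(-1, 0, 0) [-x clear] — {runner}
2. top@(0, 0, 0) [+x clear] — {runner, top}
3. dowel@(0, 0, 1) [+y clear] — {dowel, runner, top}
4. stretcher@(-1, 0, 1) — +x/-z all obstructed ⇒ blocked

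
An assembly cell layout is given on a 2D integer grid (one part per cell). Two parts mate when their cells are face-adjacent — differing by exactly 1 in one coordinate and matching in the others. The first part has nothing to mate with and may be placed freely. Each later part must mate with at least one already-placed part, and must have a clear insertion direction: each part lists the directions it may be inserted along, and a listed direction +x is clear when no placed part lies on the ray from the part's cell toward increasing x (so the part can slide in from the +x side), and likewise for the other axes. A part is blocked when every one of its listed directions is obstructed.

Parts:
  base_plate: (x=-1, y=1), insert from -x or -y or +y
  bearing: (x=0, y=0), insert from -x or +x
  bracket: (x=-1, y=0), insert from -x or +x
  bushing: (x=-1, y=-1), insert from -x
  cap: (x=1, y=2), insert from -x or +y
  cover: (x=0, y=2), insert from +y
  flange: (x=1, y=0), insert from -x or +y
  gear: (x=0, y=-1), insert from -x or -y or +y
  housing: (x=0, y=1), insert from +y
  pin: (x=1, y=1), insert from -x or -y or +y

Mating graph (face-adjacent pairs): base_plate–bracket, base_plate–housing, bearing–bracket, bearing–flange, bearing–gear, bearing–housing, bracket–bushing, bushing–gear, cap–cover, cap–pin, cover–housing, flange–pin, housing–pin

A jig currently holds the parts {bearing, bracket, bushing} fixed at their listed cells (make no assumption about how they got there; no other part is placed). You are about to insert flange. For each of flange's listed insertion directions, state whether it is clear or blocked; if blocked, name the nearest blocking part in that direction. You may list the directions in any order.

+y: clear; -x: blocked by bearing

-x: nearest on ray is bearing@(0, 0) ⇒ blocked
+y: ray from flange(1, 0) has no placed part ⇒ clear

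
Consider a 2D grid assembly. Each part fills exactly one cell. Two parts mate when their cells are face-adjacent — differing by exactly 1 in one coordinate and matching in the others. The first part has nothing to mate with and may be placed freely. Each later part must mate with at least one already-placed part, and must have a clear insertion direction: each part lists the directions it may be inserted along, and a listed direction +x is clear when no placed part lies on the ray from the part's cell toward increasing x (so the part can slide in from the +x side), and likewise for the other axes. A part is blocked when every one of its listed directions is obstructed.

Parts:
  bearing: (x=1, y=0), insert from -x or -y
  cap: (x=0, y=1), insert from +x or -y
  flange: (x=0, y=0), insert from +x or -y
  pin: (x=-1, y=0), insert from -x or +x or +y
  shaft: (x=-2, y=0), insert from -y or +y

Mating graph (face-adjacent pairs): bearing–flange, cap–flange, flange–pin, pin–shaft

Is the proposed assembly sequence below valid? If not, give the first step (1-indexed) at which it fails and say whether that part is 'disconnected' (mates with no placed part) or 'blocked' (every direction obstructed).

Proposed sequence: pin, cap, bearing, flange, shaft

1. pin@(-1, 0) [-x clear] — {pin}
2. cap@(0, 1) — no placed neighbour ⇒ disconnected

Invalid at step 2 (disconnected)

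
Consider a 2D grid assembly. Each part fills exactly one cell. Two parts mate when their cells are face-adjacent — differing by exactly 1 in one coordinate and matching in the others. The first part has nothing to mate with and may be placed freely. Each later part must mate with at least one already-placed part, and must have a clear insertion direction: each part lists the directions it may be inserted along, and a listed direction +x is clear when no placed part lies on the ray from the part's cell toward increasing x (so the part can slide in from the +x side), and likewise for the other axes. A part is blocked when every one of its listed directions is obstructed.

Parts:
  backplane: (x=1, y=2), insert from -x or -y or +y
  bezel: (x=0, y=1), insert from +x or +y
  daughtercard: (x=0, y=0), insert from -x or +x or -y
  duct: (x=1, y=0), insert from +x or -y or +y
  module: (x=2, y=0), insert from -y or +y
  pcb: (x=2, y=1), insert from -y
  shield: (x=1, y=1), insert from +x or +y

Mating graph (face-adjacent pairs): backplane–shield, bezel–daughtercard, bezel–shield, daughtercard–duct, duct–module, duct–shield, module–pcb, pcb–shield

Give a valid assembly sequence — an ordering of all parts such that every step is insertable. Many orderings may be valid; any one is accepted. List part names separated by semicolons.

shield; duct; daughtercard; backplane; pcb; module; bezel

1. shield@(1, 1) [+x clear] — {shield}
2. duct@(1, 0) [+x clear] — {duct, shield}
3. daughtercard@(0, 0) [-x clear] — {daughtercard, duct, shield}
4. backplane@(1, 2) [-x clear] — {backplane, daughtercard, duct, shield}
5. pcb@(2, 1) [-y clear] — {backplane, daughtercard, duct, pcb, shield}
6. module@(2, 0) [-y clear] — {backplane, daughtercard, duct, module, pcb, shield}
7. bezel@(0, 1) [+y clear] — {backplane, bezel, daughtercard, duct, module, pcb, shield}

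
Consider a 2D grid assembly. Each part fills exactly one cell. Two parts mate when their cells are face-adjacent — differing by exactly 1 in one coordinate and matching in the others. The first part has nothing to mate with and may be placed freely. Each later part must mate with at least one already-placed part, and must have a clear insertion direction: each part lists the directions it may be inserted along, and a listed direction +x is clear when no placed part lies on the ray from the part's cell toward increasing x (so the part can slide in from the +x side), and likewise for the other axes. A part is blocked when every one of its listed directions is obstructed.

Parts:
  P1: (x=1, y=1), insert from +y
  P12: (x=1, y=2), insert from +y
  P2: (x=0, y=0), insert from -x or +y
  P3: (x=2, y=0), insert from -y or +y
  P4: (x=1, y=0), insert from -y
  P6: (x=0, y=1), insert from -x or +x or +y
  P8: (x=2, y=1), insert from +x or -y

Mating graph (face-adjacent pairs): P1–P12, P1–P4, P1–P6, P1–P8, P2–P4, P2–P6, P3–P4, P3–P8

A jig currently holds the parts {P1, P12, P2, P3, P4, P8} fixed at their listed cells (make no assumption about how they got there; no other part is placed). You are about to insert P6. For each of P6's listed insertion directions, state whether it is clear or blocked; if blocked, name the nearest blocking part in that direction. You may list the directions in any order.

-x: ray from P6(0, 1) has no placed part ⇒ clear
+x: nearest on ray is P1@(1, 1) ⇒ blocked
+y: ray from P6(0, 1) has no placed part ⇒ clear

+x: blocked by P1; +y: clear; -x: clear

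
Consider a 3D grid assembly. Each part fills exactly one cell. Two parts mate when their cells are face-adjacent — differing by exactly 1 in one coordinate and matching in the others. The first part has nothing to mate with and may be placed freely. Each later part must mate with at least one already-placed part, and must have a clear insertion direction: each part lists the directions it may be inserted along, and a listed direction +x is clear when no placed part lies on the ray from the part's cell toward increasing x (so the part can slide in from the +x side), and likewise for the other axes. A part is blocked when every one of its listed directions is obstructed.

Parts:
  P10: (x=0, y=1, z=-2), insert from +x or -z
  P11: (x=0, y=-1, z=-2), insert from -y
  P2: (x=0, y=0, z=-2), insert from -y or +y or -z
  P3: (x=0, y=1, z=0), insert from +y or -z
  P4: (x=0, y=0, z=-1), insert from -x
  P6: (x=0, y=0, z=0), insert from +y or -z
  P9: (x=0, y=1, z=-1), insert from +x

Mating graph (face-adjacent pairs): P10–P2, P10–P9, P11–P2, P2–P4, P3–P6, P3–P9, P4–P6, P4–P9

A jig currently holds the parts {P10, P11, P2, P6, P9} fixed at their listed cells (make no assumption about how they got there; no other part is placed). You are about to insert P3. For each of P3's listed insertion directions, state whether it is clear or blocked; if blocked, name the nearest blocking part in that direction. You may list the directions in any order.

+y: clear; -z: blocked by P9

+y: ray from P3(0, 1, 0) has no placed part ⇒ clear
-z: nearest on ray is P9@(0, 1, -1) ⇒ blocked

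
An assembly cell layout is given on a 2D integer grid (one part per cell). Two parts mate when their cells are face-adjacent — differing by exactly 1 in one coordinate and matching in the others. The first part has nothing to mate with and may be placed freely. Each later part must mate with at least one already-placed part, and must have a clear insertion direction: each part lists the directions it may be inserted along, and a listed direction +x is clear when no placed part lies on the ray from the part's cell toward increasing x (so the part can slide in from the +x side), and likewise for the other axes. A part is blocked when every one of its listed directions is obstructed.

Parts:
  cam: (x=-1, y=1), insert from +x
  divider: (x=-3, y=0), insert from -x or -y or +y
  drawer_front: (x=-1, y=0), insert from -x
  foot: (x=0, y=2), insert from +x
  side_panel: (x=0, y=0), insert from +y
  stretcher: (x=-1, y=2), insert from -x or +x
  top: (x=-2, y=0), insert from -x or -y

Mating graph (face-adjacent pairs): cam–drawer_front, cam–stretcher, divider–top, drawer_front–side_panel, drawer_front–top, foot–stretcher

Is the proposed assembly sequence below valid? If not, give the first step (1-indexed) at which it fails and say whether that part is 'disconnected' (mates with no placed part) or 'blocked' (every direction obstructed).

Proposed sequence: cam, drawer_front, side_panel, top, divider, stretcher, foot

1. cam@(-1, 1) [+x clear] — {cam}
2. drawer_front@(-1, 0) [-x clear] — {cam, drawer_front}
3. side_panel@(0, 0) [+y clear] — {cam, drawer_front, side_panel}
4. top@(-2, 0) [-x clear] — {cam, drawer_front, side_panel, top}
5. divider@(-3, 0) [-x clear] — {cam, divider, drawer_front, side_panel, top}
6. stretcher@(-1, 2) [-x clear] — {cam, divider, drawer_front, side_panel, stretcher, top}
7. foot@(0, 2) [+x clear] — {cam, divider, drawer_front, foot, side_panel, stretcher, top}

Valid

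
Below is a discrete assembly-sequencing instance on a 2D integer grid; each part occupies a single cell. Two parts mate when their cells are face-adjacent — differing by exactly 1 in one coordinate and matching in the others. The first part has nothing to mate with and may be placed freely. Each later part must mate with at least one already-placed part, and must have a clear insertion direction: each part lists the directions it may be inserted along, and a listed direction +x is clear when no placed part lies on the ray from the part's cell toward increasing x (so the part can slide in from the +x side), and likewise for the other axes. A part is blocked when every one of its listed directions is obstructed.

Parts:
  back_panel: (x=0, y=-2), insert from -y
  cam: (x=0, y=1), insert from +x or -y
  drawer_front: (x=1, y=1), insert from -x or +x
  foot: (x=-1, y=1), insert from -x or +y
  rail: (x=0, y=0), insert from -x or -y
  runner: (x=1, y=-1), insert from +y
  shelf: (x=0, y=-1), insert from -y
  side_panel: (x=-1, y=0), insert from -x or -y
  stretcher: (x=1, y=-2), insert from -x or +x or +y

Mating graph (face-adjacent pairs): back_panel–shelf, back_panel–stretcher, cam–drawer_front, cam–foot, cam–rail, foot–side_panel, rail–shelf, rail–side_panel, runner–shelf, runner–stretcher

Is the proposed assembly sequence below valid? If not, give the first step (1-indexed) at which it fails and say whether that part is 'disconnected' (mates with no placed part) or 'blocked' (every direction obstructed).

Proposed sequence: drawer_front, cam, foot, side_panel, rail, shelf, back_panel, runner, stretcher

1. drawer_front@(1, 1) [-x clear] — {drawer_front}
2. cam@(0, 1) [-y clear] — {cam, drawer_front}
3. foot@(-1, 1) [-x clear] — {cam, drawer_front, foot}
4. side_panel@(-1, 0) [-x clear] — {cam, drawer_front, foot, side_panel}
5. rail@(0, 0) [-y clear] — {cam, drawer_front, foot, rail, side_panel}
6. shelf@(0, -1) [-y clear] — {cam, drawer_front, foot, rail, shelf, side_panel}
7. back_panel@(0, -2) [-y clear] — {back_panel, cam, drawer_front, foot, rail, shelf, side_panel}
8. runner@(1, -1) — +y all obstructed ⇒ blocked

Invalid at step 8 (blocked)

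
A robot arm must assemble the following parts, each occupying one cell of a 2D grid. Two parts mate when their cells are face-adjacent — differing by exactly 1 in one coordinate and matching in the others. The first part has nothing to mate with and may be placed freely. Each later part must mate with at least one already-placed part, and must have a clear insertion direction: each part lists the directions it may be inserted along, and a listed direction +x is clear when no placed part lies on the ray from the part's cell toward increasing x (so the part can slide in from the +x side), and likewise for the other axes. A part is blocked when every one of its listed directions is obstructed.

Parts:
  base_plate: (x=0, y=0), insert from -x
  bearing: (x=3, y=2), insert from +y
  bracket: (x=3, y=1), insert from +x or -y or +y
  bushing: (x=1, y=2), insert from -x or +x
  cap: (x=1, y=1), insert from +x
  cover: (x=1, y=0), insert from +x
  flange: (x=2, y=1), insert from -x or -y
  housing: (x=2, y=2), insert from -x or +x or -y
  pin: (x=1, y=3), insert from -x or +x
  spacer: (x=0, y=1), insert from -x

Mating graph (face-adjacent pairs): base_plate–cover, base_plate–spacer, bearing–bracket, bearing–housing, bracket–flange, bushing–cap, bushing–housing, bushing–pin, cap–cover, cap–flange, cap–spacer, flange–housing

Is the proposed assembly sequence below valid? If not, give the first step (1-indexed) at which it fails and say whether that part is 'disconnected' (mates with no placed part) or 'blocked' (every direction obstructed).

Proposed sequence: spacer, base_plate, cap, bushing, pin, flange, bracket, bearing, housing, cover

Invalid at step 9 (blocked)

1. spacer@(0, 1) [-x clear] — {spacer}
2. base_plate@(0, 0) [-x clear] — {base_plate, spacer}
3. cap@(1, 1) [+x clear] — {base_plate, cap, spacer}
4. bushing@(1, 2) [-x clear] — {base_plate, bushing, cap, spacer}
5. pin@(1, 3) [-x clear] — {base_plate, bushing, cap, pin, spacer}
6. flange@(2, 1) [-y clear] — {base_plate, bushing, cap, flange, pin, spacer}
7. bracket@(3, 1) [+x clear] — {base_plate, bracket, bushing, cap, flange, pin, spacer}
8. bearing@(3, 2) [+y clear] — {base_plate, bearing, bracket, bushing, cap, flange, pin, spacer}
9. housing@(2, 2) — -x/+x/-y all obstructed ⇒ blocked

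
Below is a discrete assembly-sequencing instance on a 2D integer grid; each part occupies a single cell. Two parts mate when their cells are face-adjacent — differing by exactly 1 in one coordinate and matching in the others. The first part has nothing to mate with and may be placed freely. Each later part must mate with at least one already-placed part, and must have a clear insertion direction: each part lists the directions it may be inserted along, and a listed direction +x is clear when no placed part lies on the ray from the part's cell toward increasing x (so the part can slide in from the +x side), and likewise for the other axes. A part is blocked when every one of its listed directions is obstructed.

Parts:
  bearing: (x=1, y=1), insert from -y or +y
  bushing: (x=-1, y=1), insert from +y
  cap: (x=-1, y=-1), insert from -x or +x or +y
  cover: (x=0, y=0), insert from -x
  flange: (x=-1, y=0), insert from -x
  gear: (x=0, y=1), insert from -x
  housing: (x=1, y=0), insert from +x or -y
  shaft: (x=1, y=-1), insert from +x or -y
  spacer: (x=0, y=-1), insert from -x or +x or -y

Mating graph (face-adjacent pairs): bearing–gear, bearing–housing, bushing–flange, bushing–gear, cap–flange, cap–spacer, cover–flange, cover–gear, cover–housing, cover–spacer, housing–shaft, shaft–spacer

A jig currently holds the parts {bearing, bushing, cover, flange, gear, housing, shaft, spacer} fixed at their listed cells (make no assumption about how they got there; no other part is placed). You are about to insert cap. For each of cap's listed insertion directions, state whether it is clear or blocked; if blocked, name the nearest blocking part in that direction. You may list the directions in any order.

-x: ray from cap(-1, -1) has no placed part ⇒ clear
+x: nearest on ray is spacer@(0, -1) ⇒ blocked
+y: nearest on ray is flange@(-1, 0) ⇒ blocked

+x: blocked by spacer; +y: blocked by flange; -x: clear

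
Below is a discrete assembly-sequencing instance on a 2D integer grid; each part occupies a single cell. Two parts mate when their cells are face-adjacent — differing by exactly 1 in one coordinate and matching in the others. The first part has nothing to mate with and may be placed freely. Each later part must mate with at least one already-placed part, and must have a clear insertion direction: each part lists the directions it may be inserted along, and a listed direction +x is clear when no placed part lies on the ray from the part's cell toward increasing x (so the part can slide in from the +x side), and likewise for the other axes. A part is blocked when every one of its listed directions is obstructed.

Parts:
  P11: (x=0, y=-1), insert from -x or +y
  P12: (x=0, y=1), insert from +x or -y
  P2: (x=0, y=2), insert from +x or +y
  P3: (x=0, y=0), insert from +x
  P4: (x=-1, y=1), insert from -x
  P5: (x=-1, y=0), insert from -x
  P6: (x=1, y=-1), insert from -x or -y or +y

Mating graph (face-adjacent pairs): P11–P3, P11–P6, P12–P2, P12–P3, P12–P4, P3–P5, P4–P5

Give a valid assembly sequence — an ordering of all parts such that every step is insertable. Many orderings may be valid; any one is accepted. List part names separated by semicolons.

P5; P4; P12; P2; P3; P11; P6

1. P5@(-1, 0) [-x clear] — {P5}
2. P4@(-1, 1) [-x clear] — {P4, P5}
3. P12@(0, 1) [+x clear] — {P12, P4, P5}
4. P2@(0, 2) [+x clear] — {P12, P2, P4, P5}
5. P3@(0, 0) [+x clear] — {P12, P2, P3, P4, P5}
6. P11@(0, -1) [-x clear] — {P11, P12, P2, P3, P4, P5}
7. P6@(1, -1) [-y clear] — {P11, P12, P2, P3, P4, P5, P6}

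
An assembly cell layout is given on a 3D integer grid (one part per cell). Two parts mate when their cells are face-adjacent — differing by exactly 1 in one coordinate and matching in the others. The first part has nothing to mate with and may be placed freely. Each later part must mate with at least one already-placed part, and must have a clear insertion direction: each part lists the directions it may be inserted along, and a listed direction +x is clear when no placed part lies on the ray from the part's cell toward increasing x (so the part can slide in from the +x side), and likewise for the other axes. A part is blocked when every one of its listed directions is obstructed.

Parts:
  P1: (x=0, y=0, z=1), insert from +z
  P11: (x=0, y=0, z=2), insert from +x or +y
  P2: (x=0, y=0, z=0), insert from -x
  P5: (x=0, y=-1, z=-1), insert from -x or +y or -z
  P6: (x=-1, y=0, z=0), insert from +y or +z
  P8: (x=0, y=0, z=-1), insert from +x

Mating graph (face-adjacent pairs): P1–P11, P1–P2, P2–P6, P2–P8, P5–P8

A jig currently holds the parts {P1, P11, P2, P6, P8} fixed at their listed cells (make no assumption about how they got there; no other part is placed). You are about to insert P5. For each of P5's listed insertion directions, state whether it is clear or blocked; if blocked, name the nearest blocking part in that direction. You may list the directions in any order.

+y: blocked by P8; -x: clear; -z: clear

-x: ray from P5(0, -1, -1) has no placed part ⇒ clear
+y: nearest on ray is P8@(0, 0, -1) ⇒ blocked
-z: ray from P5(0, -1, -1) has no placed part ⇒ clear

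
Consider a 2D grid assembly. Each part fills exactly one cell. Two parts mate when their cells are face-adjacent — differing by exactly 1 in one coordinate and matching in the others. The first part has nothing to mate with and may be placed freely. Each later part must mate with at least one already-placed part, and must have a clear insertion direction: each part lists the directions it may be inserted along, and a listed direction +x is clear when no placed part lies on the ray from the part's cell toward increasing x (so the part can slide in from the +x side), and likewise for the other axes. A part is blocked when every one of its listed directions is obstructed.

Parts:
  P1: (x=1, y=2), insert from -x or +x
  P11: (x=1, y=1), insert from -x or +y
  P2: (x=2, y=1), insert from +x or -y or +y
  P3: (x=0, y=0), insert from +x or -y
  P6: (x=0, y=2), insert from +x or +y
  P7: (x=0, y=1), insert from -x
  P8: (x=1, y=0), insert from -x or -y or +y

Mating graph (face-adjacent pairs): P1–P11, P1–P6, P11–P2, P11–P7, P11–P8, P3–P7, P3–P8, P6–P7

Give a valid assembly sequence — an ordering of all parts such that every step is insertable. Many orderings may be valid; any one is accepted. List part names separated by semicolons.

P11; P1; P6; P2; P7; P3; P8

1. P11@(1, 1) [-x clear] — {P11}
2. P1@(1, 2) [-x clear] — {P1, P11}
3. P6@(0, 2) [+y clear] — {P1, P11, P6}
4. P2@(2, 1) [+x clear] — {P1, P11, P2, P6}
5. P7@(0, 1) [-x clear] — {P1, P11, P2, P6, P7}
6. P3@(0, 0) [+x clear] — {P1, P11, P2, P3, P6, P7}
7. P8@(1, 0) [-y clear] — {P1, P11, P2, P3, P6, P7, P8}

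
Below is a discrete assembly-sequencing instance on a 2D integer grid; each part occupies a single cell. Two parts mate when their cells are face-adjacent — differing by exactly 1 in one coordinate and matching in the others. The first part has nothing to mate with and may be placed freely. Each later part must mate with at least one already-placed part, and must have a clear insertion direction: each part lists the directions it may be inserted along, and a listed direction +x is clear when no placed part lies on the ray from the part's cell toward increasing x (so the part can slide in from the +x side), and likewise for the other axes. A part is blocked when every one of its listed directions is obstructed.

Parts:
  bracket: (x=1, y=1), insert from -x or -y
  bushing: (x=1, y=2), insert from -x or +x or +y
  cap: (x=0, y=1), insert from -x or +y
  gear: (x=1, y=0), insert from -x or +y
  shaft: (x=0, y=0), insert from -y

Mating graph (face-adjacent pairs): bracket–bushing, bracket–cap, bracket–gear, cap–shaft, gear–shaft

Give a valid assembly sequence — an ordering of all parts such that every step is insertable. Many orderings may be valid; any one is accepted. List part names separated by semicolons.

shaft; gear; bracket; bushing; cap

1. shaft@(0, 0) [-y clear] — {shaft}
2. gear@(1, 0) [+y clear] — {gear, shaft}
3. bracket@(1, 1) [-x clear] — {bracket, gear, shaft}
4. bushing@(1, 2) [-x clear] — {bracket, bushing, gear, shaft}
5. cap@(0, 1) [-x clear] — {bracket, bushing, cap, gear, shaft}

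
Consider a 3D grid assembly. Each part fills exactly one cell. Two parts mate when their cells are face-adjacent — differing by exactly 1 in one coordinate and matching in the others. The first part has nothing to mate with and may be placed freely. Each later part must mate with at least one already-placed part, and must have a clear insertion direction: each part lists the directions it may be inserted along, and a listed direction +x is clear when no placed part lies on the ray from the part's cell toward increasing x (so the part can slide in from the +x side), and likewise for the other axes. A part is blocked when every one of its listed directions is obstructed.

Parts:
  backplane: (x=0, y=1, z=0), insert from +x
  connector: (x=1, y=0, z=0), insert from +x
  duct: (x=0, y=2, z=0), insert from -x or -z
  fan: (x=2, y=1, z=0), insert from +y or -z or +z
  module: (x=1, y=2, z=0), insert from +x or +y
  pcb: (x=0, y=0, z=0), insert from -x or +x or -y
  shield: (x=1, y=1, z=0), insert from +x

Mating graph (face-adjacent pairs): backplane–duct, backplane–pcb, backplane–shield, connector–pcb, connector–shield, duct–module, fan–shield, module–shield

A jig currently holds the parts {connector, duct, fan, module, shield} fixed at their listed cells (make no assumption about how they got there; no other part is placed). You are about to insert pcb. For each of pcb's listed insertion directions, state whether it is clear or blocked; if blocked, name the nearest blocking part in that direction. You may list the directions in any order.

+x: blocked by connector; -x: clear; -y: clear

-x: ray from pcb(0, 0, 0) has no placed part ⇒ clear
+x: nearest on ray is connector@(1, 0, 0) ⇒ blocked
-y: ray from pcb(0, 0, 0) has no placed part ⇒ clear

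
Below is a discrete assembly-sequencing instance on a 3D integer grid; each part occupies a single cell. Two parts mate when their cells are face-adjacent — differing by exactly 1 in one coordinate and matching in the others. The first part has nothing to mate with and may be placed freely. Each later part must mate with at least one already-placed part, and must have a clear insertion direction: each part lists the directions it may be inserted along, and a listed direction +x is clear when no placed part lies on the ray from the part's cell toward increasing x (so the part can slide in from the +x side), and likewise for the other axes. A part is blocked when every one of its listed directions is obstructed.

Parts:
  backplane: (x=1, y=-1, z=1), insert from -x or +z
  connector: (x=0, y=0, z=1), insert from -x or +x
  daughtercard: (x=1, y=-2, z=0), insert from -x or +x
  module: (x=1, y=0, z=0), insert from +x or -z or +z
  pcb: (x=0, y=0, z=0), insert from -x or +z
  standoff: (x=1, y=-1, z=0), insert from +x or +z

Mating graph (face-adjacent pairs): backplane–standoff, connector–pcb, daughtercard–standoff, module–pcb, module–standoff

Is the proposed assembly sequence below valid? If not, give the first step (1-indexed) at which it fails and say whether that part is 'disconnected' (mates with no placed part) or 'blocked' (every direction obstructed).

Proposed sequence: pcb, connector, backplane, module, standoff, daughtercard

Invalid at step 3 (disconnected)

1. pcb@(0, 0, 0) [-x clear] — {pcb}
2. connector@(0, 0, 1) [-x clear] — {connector, pcb}
3. backplane@(1, -1, 1) — no placed neighbour ⇒ disconnected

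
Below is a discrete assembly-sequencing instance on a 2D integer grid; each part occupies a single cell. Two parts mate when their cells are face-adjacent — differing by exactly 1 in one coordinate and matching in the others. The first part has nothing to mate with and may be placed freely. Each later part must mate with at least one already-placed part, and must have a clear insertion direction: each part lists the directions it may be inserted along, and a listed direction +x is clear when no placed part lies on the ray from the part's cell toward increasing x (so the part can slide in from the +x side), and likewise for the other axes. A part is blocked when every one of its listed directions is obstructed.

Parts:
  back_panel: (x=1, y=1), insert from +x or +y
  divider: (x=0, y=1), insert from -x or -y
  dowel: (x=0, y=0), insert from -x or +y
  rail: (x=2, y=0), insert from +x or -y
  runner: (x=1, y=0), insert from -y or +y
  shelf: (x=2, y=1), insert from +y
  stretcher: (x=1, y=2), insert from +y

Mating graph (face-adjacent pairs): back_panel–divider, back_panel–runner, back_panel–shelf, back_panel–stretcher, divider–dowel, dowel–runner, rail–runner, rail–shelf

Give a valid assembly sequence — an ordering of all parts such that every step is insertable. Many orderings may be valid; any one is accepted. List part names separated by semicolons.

1. stretcher@(1, 2) [+y clear] — {stretcher}
2. back_panel@(1, 1) [+x clear] — {back_panel, stretcher}
3. shelf@(2, 1) [+y clear] — {back_panel, shelf, stretcher}
4. rail@(2, 0) [+x clear] — {back_panel, rail, shelf, stretcher}
5. runner@(1, 0) [-y clear] — {back_panel, rail, runner, shelf, stretcher}
6. dowel@(0, 0) [-x clear] — {back_panel, dowel, rail, runner, shelf, stretcher}
7. divider@(0, 1) [-x clear] — {back_panel, divider, dowel, rail, runner, shelf, stretcher}

stretcher; back_panel; shelf; rail; runner; dowel; divider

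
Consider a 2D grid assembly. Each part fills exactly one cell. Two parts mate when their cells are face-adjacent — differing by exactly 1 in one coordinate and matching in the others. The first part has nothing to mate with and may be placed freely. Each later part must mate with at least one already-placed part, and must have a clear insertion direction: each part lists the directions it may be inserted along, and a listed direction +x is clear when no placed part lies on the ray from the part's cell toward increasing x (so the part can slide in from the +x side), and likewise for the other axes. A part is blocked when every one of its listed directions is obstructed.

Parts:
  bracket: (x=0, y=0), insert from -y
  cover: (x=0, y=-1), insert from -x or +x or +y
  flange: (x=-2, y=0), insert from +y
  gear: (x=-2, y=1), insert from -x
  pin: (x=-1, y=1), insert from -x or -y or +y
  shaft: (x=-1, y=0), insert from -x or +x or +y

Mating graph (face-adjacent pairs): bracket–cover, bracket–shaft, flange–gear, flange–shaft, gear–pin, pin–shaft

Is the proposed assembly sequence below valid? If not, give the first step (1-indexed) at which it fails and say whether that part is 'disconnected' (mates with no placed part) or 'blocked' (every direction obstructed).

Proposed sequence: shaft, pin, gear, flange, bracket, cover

Invalid at step 4 (blocked)

1. shaft@(-1, 0) [-x clear] — {shaft}
2. pin@(-1, 1) [-x clear] — {pin, shaft}
3. gear@(-2, 1) [-x clear] — {gear, pin, shaft}
4. flange@(-2, 0) — +y all obstructed ⇒ blocked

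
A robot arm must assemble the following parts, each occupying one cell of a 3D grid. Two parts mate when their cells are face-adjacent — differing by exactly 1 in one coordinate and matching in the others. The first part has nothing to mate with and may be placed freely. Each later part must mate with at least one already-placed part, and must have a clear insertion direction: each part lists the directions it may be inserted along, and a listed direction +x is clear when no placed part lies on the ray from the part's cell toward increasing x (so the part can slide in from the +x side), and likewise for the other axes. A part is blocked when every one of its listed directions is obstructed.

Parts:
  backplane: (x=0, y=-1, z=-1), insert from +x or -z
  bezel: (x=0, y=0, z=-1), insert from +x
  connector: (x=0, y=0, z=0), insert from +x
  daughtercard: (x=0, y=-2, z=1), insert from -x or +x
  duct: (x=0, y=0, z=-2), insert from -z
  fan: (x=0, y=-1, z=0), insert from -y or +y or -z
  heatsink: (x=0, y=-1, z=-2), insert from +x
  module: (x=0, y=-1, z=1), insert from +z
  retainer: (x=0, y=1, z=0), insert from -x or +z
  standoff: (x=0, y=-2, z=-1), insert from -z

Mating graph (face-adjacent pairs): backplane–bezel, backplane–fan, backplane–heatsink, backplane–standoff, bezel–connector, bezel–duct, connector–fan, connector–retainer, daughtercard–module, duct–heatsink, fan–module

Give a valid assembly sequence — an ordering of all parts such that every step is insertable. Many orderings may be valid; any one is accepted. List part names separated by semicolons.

1. bezel@(0, 0, -1) [+x clear] — {bezel}
2. backplane@(0, -1, -1) [+x clear] — {backplane, bezel}
3. heatsink@(0, -1, -2) [+x clear] — {backplane, bezel, heatsink}
4. fan@(0, -1, 0) [-y clear] — {backplane, bezel, fan, heatsink}
5. module@(0, -1, 1) [+z clear] — {backplane, bezel, fan, heatsink, module}
6. duct@(0, 0, -2) [-z clear] — {backplane, bezel, duct, fan, heatsink, module}
7. standoff@(0, -2, -1) [-z clear] — {backplane, bezel, duct, fan, heatsink, module, standoff}
8. daughtercard@(0, -2, 1) [-x clear] — {backplane, bezel, daughtercard, duct, fan, heatsink, module, standoff}
9. connector@(0, 0, 0) [+x clear] — {backplane, bezel, connector, daughtercard, duct, fan, heatsink, module, standoff}
10. retainer@(0, 1, 0) [-x clear] — {backplane, bezel, connector, daughtercard, duct, fan, heatsink, module, retainer, standoff}

bezel; backplane; heatsink; fan; module; duct; standoff; daughtercard; connector; retainer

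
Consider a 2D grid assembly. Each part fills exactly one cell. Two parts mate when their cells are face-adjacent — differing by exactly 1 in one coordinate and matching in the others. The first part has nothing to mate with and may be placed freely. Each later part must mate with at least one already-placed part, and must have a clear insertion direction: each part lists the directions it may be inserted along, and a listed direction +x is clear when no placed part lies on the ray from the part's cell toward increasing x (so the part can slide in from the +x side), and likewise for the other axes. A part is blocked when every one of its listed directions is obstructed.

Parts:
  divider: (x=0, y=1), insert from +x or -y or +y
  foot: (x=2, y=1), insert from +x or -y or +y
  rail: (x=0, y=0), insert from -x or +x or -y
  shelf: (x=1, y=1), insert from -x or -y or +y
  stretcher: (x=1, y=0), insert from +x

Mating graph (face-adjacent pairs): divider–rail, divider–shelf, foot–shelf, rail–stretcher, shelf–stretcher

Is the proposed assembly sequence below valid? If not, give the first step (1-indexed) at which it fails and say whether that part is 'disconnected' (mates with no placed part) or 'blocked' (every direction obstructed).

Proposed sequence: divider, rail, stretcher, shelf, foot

1. divider@(0, 1) [+x clear] — {divider}
2. rail@(0, 0) [-x clear] — {divider, rail}
3. stretcher@(1, 0) [+x clear] — {divider, rail, stretcher}
4. shelf@(1, 1) [+y clear] — {divider, rail, shelf, stretcher}
5. foot@(2, 1) [+x clear] — {divider, foot, rail, shelf, stretcher}

Valid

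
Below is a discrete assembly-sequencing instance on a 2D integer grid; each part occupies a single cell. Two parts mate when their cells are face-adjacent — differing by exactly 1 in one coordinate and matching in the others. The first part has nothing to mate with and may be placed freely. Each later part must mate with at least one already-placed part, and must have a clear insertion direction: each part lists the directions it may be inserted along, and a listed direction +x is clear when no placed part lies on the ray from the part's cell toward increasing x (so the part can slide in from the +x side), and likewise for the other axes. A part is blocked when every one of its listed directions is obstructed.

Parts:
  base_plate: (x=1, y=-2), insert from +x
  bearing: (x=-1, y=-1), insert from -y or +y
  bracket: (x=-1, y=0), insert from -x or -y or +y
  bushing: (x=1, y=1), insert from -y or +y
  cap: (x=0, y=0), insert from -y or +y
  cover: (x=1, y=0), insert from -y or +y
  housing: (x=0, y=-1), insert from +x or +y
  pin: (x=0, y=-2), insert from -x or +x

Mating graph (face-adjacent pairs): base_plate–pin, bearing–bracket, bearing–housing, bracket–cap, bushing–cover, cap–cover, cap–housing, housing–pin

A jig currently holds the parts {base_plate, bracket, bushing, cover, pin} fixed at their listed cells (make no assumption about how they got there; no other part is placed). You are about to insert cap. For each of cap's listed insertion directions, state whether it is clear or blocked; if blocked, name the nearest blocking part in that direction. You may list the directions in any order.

-y: nearest on ray is pin@(0, -2) ⇒ blocked
+y: ray from cap(0, 0) has no placed part ⇒ clear

+y: clear; -y: blocked by pin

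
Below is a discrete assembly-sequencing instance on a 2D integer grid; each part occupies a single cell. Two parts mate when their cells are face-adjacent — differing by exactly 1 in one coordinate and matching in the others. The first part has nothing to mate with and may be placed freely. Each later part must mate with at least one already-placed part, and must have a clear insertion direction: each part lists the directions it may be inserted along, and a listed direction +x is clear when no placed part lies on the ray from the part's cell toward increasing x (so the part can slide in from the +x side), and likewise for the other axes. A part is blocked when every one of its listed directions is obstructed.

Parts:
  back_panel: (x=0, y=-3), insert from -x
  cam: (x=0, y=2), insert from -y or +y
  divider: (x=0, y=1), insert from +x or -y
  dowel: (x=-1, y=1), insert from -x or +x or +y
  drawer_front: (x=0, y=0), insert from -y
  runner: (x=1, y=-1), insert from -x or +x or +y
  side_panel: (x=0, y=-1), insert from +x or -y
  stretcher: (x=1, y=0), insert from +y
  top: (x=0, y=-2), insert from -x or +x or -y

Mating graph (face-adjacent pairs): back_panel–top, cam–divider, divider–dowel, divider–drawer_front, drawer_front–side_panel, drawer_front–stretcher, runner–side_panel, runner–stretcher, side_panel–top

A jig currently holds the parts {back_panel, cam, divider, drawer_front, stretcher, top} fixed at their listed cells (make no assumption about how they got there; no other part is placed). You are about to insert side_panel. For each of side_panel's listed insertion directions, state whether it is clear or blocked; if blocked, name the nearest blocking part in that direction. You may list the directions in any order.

+x: ray from side_panel(0, -1) has no placed part ⇒ clear
-y: nearest on ray is top@(0, -2) ⇒ blocked

+x: clear; -y: blocked by top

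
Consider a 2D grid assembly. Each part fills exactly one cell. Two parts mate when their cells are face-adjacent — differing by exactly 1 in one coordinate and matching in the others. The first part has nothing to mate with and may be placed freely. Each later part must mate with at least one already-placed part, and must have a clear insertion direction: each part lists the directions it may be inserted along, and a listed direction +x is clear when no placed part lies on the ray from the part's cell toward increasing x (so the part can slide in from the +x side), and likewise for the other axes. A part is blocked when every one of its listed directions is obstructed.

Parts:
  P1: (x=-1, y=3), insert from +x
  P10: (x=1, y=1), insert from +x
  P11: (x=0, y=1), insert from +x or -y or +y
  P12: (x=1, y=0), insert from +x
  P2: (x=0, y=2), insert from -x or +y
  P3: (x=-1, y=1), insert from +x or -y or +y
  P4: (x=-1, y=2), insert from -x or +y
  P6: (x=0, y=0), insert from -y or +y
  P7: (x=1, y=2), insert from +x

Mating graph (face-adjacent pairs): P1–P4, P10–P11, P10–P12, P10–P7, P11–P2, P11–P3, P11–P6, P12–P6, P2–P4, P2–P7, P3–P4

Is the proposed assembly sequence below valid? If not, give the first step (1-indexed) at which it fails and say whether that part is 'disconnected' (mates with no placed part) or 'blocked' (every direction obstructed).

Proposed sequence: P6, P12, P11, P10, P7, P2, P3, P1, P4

1. P6@(0, 0) [-y clear] — {P6}
2. P12@(1, 0) [+x clear] — {P12, P6}
3. P11@(0, 1) [+x clear] — {P11, P12, P6}
4. P10@(1, 1) [+x clear] — {P10, P11, P12, P6}
5. P7@(1, 2) [+x clear] — {P10, P11, P12, P6, P7}
6. P2@(0, 2) [-x clear] — {P10, P11, P12, P2, P6, P7}
7. P3@(-1, 1) [-y clear] — {P10, P11, P12, P2, P3, P6, P7}
8. P1@(-1, 3) — no placed neighbour ⇒ disconnected

Invalid at step 8 (disconnected)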